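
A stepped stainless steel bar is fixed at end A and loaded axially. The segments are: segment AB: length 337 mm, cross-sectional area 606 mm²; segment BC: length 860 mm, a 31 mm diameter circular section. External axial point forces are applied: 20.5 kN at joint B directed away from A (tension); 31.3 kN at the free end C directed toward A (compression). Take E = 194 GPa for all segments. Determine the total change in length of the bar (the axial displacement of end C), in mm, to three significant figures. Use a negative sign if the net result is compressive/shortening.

Internal axial forces (sectioning from the free end, tension +): N_BC = -31.3 kN, N_AB = -10.8 kN.
A_BC = 754.8 mm².
δ_AB = -10800·337/(606·194000) = -0.03096 mm
δ_BC = -31300·860/(754.8·194000) = -0.1838 mm
δ = Σδ_i = -0.2148 mm.

-0.215 mm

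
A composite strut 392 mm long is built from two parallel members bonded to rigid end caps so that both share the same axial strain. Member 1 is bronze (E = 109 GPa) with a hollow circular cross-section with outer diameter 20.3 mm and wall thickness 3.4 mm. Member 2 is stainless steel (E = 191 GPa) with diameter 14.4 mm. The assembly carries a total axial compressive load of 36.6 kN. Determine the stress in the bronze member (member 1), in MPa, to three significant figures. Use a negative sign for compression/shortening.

-78.6 MPa

A_1 = 180.5 mm².
A_2 = 162.9 mm².
Equal strain + equilibrium ⇒ each member carries load in proportion to AE: A₁E₁ = 19680000 N, A₂E₂ = 31110000 N, ΣAE = 50780000 N.
σ₁ = P·E₁/ΣAE = -36600·109000/50780000 = -78.56 MPa.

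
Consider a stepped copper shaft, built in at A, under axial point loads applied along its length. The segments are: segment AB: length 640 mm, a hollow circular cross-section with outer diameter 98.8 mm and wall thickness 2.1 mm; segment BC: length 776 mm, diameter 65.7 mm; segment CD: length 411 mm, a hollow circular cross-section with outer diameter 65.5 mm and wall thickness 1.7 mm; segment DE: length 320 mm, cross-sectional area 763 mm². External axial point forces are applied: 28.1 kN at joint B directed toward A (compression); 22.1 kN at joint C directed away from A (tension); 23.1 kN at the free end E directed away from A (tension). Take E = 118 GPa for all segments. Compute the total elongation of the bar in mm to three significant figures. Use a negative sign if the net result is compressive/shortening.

Internal axial forces (sectioning from the free end, tension +): N_DE = 23.1 kN, N_CD = 23.1 kN, N_BC = 45.2 kN, N_AB = 17.1 kN.
A_AB = 638 mm².
A_BC = 3390 mm².
A_CD = 340.7 mm².
δ_AB = 17100·640/(638·118000) = 0.1454 mm
δ_BC = 45200·776/(3390·118000) = 0.08768 mm
δ_CD = 23100·411/(340.7·118000) = 0.2361 mm
δ_DE = 23100·320/(763·118000) = 0.0821 mm
δ = Σδ_i = 0.5513 mm.

0.551 mm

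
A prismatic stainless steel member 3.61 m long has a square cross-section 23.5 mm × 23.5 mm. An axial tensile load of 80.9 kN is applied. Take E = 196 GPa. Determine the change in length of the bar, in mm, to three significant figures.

2.70 mm

A = 552.2 mm².
δ_mech = NL/(AE) = 80900·3610/(552.2·196000) = 2.698 mm.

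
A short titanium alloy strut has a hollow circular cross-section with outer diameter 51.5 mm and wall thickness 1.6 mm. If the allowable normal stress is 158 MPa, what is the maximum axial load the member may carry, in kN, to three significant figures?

39.6 kN

A = 250.8 mm².
P_max = σ_allow · A = 158 · 250.8 = 39630 N = 39.63 kN.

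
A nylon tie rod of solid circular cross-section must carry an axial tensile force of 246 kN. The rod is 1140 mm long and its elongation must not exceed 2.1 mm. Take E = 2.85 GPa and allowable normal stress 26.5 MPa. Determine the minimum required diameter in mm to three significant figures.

244 mm

Required area A ≥ P/σ_allow = 246000/26.5 = 9283 mm².
For a solid circular section, d ≥ √(4A/π) = 108.7 mm.
Elongation limit: A ≥ PL/(Eδ_allow) = 246000·1140/(2850·2.1) = 46860 mm² ⇒ d ≥ 244.3 mm.
The elongation limit governs.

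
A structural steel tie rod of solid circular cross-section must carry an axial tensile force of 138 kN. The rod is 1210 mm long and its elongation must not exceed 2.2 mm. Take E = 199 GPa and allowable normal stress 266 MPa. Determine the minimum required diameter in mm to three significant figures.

25.7 mm

Required area A ≥ P/σ_allow = 138000/266 = 518.8 mm².
For a solid circular section, d ≥ √(4A/π) = 25.7 mm.
Elongation limit: A ≥ PL/(Eδ_allow) = 138000·1210/(199000·2.2) = 381.4 mm² ⇒ d ≥ 22.04 mm.
The stress limit governs.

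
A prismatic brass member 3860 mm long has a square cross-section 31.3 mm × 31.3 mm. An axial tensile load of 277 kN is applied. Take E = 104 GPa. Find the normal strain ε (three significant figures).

A = 979.7 mm².
σ = N/A = 282.7 MPa; ε = σ/E = 282.7/104000 = 2.719e-03.

0.00272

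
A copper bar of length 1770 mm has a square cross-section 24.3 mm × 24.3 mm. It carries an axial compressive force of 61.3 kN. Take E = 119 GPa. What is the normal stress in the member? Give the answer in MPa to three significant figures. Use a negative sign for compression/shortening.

-104 MPa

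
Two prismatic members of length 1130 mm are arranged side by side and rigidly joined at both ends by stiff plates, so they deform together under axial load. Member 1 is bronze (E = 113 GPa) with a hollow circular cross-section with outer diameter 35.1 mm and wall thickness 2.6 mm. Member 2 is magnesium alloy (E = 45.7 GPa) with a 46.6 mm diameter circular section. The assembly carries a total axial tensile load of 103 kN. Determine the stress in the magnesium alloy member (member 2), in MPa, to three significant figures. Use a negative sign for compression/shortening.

43.6 MPa

A_1 = 265.5 mm².
A_2 = 1706 mm².
Equal strain + equilibrium ⇒ each member carries load in proportion to AE: A₁E₁ = 30000000 N, A₂E₂ = 77940000 N, ΣAE = 107900000 N.
σ₂ = P·E₂/ΣAE = 103000·45700/107900000 = 43.61 MPa.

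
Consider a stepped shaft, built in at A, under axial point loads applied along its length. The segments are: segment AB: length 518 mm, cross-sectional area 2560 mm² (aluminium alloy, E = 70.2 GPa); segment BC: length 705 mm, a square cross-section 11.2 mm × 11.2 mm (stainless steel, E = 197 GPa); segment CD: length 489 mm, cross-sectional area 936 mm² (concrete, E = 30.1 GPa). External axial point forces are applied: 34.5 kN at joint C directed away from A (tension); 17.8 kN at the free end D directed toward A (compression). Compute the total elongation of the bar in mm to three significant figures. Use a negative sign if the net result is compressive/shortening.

0.216 mm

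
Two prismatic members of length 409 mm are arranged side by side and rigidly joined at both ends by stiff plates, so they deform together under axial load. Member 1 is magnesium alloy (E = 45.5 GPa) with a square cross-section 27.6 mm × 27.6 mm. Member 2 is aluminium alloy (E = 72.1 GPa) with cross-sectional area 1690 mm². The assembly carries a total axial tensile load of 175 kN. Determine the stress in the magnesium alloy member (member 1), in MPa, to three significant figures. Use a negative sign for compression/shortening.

A_1 = 761.8 mm².
Equal strain + equilibrium ⇒ each member carries load in proportion to AE: A₁E₁ = 34660000 N, A₂E₂ = 121800000 N, ΣAE = 156500000 N.
σ₁ = P·E₁/ΣAE = 175000·45500/156500000 = 50.88 MPa.

50.9 MPa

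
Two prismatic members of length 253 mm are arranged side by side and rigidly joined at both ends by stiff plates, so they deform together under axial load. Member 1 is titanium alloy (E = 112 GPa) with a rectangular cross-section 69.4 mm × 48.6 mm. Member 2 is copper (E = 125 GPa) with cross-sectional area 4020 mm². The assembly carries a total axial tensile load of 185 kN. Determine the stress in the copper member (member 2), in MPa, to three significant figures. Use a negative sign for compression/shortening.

A_1 = 3373 mm².
Equal strain + equilibrium ⇒ each member carries load in proportion to AE: A₁E₁ = 377800000 N, A₂E₂ = 502500000 N, ΣAE = 880300000 N.
σ₂ = P·E₂/ΣAE = 185000·125000/880300000 = 26.27 MPa.

26.3 MPa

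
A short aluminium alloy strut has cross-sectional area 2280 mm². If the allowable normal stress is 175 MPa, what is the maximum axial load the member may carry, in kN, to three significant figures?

P_max = σ_allow · A = 175 · 2280 = 399000 N = 399 kN.

399 kN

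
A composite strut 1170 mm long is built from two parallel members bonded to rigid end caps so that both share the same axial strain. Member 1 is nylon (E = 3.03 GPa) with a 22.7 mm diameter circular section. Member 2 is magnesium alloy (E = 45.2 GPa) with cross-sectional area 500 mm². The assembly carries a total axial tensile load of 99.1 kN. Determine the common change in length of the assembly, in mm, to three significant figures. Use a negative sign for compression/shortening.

A_1 = 404.7 mm².
Equal strain + equilibrium ⇒ each member carries load in proportion to AE: A₁E₁ = 1226000 N, A₂E₂ = 22600000 N, ΣAE = 23830000 N.
δ = PL/ΣAE = 99100·1170/23830000 = 4.866 mm.

4.87 mm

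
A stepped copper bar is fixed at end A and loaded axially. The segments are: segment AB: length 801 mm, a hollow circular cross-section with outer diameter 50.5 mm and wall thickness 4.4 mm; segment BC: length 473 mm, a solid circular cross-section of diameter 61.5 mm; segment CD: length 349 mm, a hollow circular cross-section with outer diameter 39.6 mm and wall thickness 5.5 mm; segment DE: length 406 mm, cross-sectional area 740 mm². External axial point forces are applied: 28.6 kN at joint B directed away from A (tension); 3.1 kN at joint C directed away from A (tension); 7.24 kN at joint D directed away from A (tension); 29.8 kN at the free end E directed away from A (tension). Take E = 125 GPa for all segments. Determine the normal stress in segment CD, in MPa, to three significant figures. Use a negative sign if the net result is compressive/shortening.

Internal axial forces (sectioning from the free end, tension +): N_DE = 29.8 kN, N_CD = 37.04 kN, N_BC = 40.14 kN, N_AB = 68.74 kN.
A_CD = 589.2 mm².
σ_CD = N_CD/A_CD = 37040/589.2 = 62.86 MPa.

62.9 MPa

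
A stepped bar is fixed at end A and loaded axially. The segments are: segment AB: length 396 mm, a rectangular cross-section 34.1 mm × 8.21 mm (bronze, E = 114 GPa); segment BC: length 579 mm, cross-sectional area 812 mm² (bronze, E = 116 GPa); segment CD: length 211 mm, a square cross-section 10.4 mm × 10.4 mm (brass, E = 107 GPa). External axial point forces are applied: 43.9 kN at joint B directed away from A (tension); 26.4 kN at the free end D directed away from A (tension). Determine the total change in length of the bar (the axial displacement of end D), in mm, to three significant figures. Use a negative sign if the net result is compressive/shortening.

Internal axial forces (sectioning from the free end, tension +): N_CD = 26.4 kN, N_BC = 26.4 kN, N_AB = 70.3 kN.
A_AB = 280 mm².
A_CD = 108.2 mm².
δ_AB = 70300·396/(280·114000) = 0.8723 mm
δ_BC = 26400·579/(812·116000) = 0.1623 mm
δ_CD = 26400·211/(108.2·107000) = 0.4813 mm
δ = Σδ_i = 1.516 mm.

1.52 mm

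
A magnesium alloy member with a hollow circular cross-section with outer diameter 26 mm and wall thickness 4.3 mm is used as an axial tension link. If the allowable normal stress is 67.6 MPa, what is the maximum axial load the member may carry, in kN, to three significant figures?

A = 293.1 mm².
P_max = σ_allow · A = 67.6 · 293.1 = 19820 N = 19.82 kN.

19.8 kN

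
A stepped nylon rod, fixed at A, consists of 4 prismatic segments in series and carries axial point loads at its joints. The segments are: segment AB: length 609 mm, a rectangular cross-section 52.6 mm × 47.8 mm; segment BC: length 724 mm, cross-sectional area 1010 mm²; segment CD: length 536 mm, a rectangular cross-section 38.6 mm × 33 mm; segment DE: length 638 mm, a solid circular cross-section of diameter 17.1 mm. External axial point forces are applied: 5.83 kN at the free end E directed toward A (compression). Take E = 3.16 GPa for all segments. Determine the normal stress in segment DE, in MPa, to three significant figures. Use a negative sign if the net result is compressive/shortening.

Internal axial forces (sectioning from the free end, tension +): N_DE = -5.83 kN, N_CD = -5.83 kN, N_BC = -5.83 kN, N_AB = -5.83 kN.
A_DE = 229.7 mm².
σ_DE = N_DE/A_DE = -5830/229.7 = -25.39 MPa.

-25.4 MPa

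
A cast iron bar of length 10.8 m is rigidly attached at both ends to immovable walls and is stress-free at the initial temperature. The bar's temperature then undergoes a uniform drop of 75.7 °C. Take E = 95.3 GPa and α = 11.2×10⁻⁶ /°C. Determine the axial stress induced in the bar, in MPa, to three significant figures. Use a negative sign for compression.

80.8 MPa

Free thermal expansion αLΔT = 11.2e-6 · 10800 · -75.7 = -9.157 mm.
The walls impose strain ε = −(-9.157)/10800 = 8.4784e-04; σ = Eε = 95300 · 8.4784e-04 = 80.8 MPa.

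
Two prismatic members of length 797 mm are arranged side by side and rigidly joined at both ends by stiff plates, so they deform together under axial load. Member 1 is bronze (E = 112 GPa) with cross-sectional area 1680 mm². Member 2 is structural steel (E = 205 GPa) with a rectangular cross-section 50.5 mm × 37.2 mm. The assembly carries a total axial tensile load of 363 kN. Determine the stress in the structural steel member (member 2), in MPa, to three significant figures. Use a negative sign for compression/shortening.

130 MPa

A_2 = 1879 mm².
Equal strain + equilibrium ⇒ each member carries load in proportion to AE: A₁E₁ = 188200000 N, A₂E₂ = 385100000 N, ΣAE = 573300000 N.
σ₂ = P·E₂/ΣAE = 363000·205000/573300000 = 129.8 MPa.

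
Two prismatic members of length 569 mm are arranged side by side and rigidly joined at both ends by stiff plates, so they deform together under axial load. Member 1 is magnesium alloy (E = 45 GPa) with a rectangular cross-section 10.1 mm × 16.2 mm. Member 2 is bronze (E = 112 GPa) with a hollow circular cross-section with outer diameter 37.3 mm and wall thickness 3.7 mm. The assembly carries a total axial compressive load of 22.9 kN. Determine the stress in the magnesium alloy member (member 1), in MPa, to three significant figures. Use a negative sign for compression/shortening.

A_1 = 163.6 mm².
A_2 = 390.6 mm².
Equal strain + equilibrium ⇒ each member carries load in proportion to AE: A₁E₁ = 7363000 N, A₂E₂ = 43740000 N, ΣAE = 51110000 N.
σ₁ = P·E₁/ΣAE = -22900·45000/51110000 = -20.16 MPa.

-20.2 MPa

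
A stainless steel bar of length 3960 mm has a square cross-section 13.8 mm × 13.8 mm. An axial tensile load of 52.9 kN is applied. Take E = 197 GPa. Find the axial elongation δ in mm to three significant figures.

A = 190.4 mm².
δ_mech = NL/(AE) = 52900·3960/(190.4·197000) = 5.584 mm.

5.58 mm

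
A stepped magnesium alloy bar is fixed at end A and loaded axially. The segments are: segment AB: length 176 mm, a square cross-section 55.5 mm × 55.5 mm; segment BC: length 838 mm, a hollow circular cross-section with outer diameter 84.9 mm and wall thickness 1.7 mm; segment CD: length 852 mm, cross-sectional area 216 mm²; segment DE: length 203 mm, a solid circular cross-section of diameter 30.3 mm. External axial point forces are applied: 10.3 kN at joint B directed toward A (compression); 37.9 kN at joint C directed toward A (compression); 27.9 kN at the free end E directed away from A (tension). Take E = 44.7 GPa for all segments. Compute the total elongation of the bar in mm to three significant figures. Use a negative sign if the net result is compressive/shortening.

Internal axial forces (sectioning from the free end, tension +): N_DE = 27.9 kN, N_CD = 27.9 kN, N_BC = -10 kN, N_AB = -20.3 kN.
A_AB = 3080 mm².
A_BC = 444.3 mm².
A_DE = 721.1 mm².
δ_AB = -20300·176/(3080·44700) = -0.02595 mm
δ_BC = -10000·838/(444.3·44700) = -0.4219 mm
δ_CD = 27900·852/(216·44700) = 2.462 mm
δ_DE = 27900·203/(721.1·44700) = 0.1757 mm
δ = Σδ_i = 2.19 mm.

2.19 mm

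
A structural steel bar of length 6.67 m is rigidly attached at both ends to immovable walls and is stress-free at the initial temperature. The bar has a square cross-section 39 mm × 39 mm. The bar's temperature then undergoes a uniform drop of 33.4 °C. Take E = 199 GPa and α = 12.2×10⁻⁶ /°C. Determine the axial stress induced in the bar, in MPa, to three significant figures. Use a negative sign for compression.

81.1 MPa

Free thermal expansion αLΔT = 12.2e-6 · 6670 · -33.4 = -2.718 mm.
The walls impose strain ε = −(-2.718)/6670 = 4.0748e-04; σ = Eε = 199000 · 4.0748e-04 = 81.09 MPa.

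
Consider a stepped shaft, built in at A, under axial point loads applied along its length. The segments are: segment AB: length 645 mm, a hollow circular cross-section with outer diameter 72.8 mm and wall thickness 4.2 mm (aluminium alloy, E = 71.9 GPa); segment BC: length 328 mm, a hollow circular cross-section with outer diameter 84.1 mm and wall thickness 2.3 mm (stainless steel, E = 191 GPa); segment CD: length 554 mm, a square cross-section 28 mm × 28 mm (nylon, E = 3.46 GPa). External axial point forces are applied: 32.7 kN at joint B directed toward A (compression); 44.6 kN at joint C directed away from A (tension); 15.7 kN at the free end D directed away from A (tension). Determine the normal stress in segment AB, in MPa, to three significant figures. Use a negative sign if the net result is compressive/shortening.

Internal axial forces (sectioning from the free end, tension +): N_CD = 15.7 kN, N_BC = 60.3 kN, N_AB = 27.6 kN.
A_AB = 905.2 mm².
σ_AB = N_AB/A_AB = 27600/905.2 = 30.49 MPa.

30.5 MPa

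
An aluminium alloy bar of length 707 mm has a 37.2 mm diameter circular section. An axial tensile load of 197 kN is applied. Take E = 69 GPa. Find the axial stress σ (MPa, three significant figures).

A = 1087 mm².
σ = N/A = 197000/1087 = 181.3 MPa.

181 MPa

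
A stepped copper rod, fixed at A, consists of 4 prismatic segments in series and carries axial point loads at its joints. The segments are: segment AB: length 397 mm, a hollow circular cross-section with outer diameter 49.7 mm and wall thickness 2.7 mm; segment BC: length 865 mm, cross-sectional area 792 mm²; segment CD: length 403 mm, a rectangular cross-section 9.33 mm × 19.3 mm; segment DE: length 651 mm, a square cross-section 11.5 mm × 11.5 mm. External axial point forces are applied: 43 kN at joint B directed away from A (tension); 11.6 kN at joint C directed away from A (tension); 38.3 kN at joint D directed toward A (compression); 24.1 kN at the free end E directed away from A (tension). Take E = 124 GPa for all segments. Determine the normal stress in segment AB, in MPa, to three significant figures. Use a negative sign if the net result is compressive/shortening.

101 MPa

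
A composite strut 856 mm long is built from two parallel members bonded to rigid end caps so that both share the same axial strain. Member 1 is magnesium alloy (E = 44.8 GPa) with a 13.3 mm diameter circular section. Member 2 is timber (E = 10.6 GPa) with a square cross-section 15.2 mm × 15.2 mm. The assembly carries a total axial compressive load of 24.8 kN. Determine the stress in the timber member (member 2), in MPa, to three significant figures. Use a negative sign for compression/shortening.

A_1 = 138.9 mm².
A_2 = 231 mm².
Equal strain + equilibrium ⇒ each member carries load in proportion to AE: A₁E₁ = 6224000 N, A₂E₂ = 2449000 N, ΣAE = 8673000 N.
σ₂ = P·E₂/ΣAE = -24800·10600/8673000 = -30.31 MPa.

-30.3 MPa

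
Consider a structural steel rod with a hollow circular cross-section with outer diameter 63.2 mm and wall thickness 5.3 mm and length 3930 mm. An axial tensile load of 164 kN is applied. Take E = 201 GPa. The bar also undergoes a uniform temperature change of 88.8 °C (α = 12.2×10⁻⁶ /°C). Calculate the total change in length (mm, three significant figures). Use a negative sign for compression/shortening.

7.58 mm

A = 964.1 mm².
δ_mech = NL/(AE) = 164000·3930/(964.1·201000) = 3.326 mm.
δ_thermal = αLΔT = 12.2e-6·3930·88.8 = 4.258 mm.
δ = δ_mech + δ_thermal = 7.584 mm.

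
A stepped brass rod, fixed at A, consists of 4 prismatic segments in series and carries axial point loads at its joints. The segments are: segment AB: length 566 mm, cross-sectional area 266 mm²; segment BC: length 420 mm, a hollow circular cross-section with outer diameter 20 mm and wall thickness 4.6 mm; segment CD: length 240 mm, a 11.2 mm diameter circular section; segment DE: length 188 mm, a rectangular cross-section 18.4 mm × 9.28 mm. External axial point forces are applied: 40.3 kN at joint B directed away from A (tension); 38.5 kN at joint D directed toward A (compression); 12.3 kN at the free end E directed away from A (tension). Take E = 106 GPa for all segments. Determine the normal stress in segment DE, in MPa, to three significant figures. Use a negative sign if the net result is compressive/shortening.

Internal axial forces (sectioning from the free end, tension +): N_DE = 12.3 kN, N_CD = -26.2 kN, N_BC = -26.2 kN, N_AB = 14.1 kN.
A_DE = 170.8 mm².
σ_DE = N_DE/A_DE = 12300/170.8 = 72.03 MPa.

72.0 MPa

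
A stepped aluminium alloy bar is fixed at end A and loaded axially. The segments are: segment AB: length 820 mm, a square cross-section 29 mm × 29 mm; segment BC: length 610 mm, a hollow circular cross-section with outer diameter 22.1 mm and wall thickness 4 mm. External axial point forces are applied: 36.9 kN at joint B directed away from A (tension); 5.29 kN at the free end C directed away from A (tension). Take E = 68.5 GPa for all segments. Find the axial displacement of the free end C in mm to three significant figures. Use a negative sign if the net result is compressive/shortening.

0.808 mm

Internal axial forces (sectioning from the free end, tension +): N_BC = 5.29 kN, N_AB = 42.19 kN.
A_AB = 841 mm².
A_BC = 227.5 mm².
δ_AB = 42190·820/(841·68500) = 0.6005 mm
δ_BC = 5290·610/(227.5·68500) = 0.2071 mm
δ = Σδ_i = 0.8076 mm.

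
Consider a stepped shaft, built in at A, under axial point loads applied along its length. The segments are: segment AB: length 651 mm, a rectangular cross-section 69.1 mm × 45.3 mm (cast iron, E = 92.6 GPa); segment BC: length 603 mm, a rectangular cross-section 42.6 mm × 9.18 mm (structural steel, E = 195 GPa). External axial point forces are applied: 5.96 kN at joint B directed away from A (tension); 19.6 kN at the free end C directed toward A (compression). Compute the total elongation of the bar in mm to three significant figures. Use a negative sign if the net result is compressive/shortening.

Internal axial forces (sectioning from the free end, tension +): N_BC = -19.6 kN, N_AB = -13.64 kN.
A_AB = 3130 mm².
A_BC = 391.1 mm².
δ_AB = -13640·651/(3130·92600) = -0.03063 mm
δ_BC = -19600·603/(391.1·195000) = -0.155 mm
δ = Σδ_i = -0.1856 mm.

-0.186 mm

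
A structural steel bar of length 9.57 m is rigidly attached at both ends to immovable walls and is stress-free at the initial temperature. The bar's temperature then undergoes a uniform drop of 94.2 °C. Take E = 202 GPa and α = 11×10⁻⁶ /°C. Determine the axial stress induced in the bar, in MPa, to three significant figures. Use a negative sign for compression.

209 MPa

Free thermal expansion αLΔT = 11e-6 · 9570 · -94.2 = -9.916 mm.
The walls impose strain ε = −(-9.916)/9570 = 1.0362e-03; σ = Eε = 202000 · 1.0362e-03 = 209.3 MPa.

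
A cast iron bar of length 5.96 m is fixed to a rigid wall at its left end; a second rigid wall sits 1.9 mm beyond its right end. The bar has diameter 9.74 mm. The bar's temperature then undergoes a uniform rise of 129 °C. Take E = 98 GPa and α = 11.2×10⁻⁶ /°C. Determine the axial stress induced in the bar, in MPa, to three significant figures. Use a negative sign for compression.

-110 MPa

Free thermal expansion αLΔT = 11.2e-6 · 5960 · 129 = 8.611 mm.
The walls engage after the gap closes; constrained expansion = 8.611 − 1.9 = 6.711 mm.
The walls impose strain ε = −(6.711)/5960 = -1.1260e-03; σ = Eε = 98000 · -1.1260e-03 = -110.3 MPa.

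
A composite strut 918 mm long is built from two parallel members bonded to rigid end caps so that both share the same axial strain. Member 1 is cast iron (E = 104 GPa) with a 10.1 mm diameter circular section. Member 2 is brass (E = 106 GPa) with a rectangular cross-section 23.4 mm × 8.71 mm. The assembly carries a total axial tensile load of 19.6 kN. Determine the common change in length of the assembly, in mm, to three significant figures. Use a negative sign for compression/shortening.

0.601 mm

A_1 = 80.12 mm².
A_2 = 203.8 mm².
Equal strain + equilibrium ⇒ each member carries load in proportion to AE: A₁E₁ = 8332000 N, A₂E₂ = 21600000 N, ΣAE = 29940000 N.
δ = PL/ΣAE = 19600·918/29940000 = 0.601 mm.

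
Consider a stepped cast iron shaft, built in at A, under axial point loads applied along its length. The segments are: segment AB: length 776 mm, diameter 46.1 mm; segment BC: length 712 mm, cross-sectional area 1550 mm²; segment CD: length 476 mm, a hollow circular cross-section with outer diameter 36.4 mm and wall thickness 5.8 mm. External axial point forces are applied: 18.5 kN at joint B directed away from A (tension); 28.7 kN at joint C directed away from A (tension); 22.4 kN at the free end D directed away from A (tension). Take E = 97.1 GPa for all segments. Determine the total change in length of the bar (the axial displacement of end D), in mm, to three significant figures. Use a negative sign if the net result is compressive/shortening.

Internal axial forces (sectioning from the free end, tension +): N_CD = 22.4 kN, N_BC = 51.1 kN, N_AB = 69.6 kN.
A_AB = 1669 mm².
A_CD = 557.6 mm².
δ_AB = 69600·776/(1669·97100) = 0.3332 mm
δ_BC = 51100·712/(1550·97100) = 0.2417 mm
δ_CD = 22400·476/(557.6·97100) = 0.1969 mm
δ = Σδ_i = 0.7719 mm.

0.772 mm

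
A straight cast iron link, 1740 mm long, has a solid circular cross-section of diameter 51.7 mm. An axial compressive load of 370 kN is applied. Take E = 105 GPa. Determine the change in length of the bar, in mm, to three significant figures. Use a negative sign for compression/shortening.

-2.92 mm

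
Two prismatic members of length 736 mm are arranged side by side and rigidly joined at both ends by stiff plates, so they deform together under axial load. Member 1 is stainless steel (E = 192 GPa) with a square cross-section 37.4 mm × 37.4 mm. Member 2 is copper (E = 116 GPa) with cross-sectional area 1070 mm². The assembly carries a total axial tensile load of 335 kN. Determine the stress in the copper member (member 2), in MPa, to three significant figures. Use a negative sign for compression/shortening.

99.0 MPa

A_1 = 1399 mm².
Equal strain + equilibrium ⇒ each member carries load in proportion to AE: A₁E₁ = 268600000 N, A₂E₂ = 124100000 N, ΣAE = 392700000 N.
σ₂ = P·E₂/ΣAE = 335000·116000/392700000 = 98.96 MPa.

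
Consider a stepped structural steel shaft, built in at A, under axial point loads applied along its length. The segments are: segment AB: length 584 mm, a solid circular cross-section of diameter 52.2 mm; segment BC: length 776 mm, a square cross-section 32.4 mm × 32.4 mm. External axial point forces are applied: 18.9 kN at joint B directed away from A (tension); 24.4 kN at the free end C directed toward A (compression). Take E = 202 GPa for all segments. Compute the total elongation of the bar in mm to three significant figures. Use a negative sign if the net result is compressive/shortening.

-0.0967 mm

Internal axial forces (sectioning from the free end, tension +): N_BC = -24.4 kN, N_AB = -5.5 kN.
A_AB = 2140 mm².
A_BC = 1050 mm².
δ_AB = -5500·584/(2140·202000) = -0.00743 mm
δ_BC = -24400·776/(1050·202000) = -0.08929 mm
δ = Σδ_i = -0.09672 mm.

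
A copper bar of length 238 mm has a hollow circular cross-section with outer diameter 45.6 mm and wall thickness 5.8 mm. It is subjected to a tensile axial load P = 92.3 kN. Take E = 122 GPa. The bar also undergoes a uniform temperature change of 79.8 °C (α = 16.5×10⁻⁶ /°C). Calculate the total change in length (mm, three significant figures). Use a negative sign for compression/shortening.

0.562 mm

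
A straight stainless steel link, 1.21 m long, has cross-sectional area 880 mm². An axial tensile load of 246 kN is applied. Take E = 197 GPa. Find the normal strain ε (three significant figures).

0.00142

σ = N/A = 279.5 MPa; ε = σ/E = 279.5/197000 = 1.419e-03.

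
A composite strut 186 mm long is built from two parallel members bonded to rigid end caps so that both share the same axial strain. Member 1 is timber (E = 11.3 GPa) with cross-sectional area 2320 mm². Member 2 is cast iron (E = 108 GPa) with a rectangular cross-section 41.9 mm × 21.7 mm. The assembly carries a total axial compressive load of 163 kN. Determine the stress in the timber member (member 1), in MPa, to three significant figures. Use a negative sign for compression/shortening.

A_2 = 909.2 mm².
Equal strain + equilibrium ⇒ each member carries load in proportion to AE: A₁E₁ = 26220000 N, A₂E₂ = 98200000 N, ΣAE = 124400000 N.
σ₁ = P·E₁/ΣAE = -163000·11300/124400000 = -14.8 MPa.

-14.8 MPa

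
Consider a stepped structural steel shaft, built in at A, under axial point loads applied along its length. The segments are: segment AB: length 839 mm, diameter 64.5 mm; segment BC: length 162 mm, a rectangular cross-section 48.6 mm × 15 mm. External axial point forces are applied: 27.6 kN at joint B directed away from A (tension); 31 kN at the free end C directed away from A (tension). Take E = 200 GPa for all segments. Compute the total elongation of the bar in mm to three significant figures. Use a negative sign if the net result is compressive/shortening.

Internal axial forces (sectioning from the free end, tension +): N_BC = 31 kN, N_AB = 58.6 kN.
A_AB = 3267 mm².
A_BC = 729 mm².
δ_AB = 58600·839/(3267·200000) = 0.07524 mm
δ_BC = 31000·162/(729·200000) = 0.03444 mm
δ = Σδ_i = 0.1097 mm.

0.110 mm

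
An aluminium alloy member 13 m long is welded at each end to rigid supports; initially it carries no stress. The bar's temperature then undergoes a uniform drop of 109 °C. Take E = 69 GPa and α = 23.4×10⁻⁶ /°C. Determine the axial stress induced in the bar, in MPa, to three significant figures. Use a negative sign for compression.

176 MPa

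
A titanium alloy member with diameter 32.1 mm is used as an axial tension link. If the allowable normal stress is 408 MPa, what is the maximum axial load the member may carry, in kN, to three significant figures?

A = 809.3 mm².
P_max = σ_allow · A = 408 · 809.3 = 330200 N = 330.2 kN.

330 kN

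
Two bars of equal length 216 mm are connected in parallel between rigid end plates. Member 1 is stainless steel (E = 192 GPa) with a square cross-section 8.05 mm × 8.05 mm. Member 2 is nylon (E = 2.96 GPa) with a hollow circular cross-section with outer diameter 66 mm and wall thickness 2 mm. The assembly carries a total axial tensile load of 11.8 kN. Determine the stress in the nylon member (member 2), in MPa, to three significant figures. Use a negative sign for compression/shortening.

A_1 = 64.8 mm².
A_2 = 402.1 mm².
Equal strain + equilibrium ⇒ each member carries load in proportion to AE: A₁E₁ = 12440000 N, A₂E₂ = 1190000 N, ΣAE = 13630000 N.
σ₂ = P·E₂/ΣAE = 11800·2960/13630000 = 2.562 MPa.

2.56 MPa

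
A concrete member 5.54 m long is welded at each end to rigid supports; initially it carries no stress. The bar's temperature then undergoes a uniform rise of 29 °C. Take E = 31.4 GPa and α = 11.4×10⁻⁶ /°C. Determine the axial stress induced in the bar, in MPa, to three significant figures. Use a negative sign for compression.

Free thermal expansion αLΔT = 11.4e-6 · 5540 · 29 = 1.832 mm.
The walls impose strain ε = −(1.832)/5540 = -3.3060e-04; σ = Eε = 31400 · -3.3060e-04 = -10.38 MPa.

-10.4 MPa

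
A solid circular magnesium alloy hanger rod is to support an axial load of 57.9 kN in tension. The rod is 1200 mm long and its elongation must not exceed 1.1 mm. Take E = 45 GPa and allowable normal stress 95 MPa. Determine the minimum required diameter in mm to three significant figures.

Required area A ≥ P/σ_allow = 57900/95 = 609.5 mm².
For a solid circular section, d ≥ √(4A/π) = 27.86 mm.
Elongation limit: A ≥ PL/(Eδ_allow) = 57900·1200/(45000·1.1) = 1404 mm² ⇒ d ≥ 42.27 mm.
The elongation limit governs.

42.3 mm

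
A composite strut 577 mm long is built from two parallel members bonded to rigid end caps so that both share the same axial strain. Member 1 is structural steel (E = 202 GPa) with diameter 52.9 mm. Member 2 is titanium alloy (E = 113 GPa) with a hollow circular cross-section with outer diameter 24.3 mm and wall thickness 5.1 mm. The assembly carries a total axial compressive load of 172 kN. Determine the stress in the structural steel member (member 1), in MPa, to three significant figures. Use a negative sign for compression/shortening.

-72.6 MPa

A_1 = 2198 mm².
A_2 = 307.6 mm².
Equal strain + equilibrium ⇒ each member carries load in proportion to AE: A₁E₁ = 444000000 N, A₂E₂ = 34760000 N, ΣAE = 478700000 N.
σ₁ = P·E₁/ΣAE = -172000·202000/478700000 = -72.58 MPa.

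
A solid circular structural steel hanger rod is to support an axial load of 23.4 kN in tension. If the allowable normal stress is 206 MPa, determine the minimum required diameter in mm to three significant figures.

12.0 mm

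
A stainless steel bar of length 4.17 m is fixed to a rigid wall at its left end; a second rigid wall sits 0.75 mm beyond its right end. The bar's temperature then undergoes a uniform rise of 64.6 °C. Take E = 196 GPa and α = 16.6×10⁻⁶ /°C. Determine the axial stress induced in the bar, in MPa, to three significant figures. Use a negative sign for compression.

-175 MPa

Free thermal expansion αLΔT = 16.6e-6 · 4170 · 64.6 = 4.472 mm.
The walls engage after the gap closes; constrained expansion = 4.472 − 0.75 = 3.722 mm.
The walls impose strain ε = −(3.722)/4170 = -8.9250e-04; σ = Eε = 196000 · -8.9250e-04 = -174.9 MPa.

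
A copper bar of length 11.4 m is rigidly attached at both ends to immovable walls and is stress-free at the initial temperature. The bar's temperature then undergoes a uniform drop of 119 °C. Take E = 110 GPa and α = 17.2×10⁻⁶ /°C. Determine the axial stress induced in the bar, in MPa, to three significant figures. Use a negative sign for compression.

225 MPa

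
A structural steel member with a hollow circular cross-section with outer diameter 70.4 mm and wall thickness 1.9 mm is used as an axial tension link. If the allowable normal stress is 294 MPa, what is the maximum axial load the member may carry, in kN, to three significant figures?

A = 408.9 mm².
P_max = σ_allow · A = 294 · 408.9 = 120200 N = 120.2 kN.

120 kN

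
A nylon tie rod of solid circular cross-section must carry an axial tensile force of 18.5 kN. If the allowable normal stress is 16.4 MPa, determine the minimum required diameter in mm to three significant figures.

Required area A ≥ P/σ_allow = 18500/16.4 = 1128 mm².
For a solid circular section, d ≥ √(4A/π) = 37.9 mm.

37.9 mm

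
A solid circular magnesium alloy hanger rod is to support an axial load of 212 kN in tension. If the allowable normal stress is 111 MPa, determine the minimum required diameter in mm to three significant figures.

49.3 mm

Required area A ≥ P/σ_allow = 212000/111 = 1910 mm².
For a solid circular section, d ≥ √(4A/π) = 49.31 mm.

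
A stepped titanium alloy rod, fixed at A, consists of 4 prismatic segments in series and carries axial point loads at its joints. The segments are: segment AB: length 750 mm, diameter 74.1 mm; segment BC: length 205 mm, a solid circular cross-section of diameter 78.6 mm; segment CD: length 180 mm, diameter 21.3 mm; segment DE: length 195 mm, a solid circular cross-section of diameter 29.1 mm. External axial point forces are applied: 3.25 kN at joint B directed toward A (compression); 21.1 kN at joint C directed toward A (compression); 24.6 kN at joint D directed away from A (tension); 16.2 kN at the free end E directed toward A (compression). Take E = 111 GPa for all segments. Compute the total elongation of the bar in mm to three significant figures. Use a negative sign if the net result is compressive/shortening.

Internal axial forces (sectioning from the free end, tension +): N_DE = -16.2 kN, N_CD = 8.4 kN, N_BC = -12.7 kN, N_AB = -15.95 kN.
A_AB = 4312 mm².
A_BC = 4852 mm².
A_CD = 356.3 mm².
A_DE = 665.1 mm².
δ_AB = -15950·750/(4312·111000) = -0.02499 mm
δ_BC = -12700·205/(4852·111000) = -0.004834 mm
δ_CD = 8400·180/(356.3·111000) = 0.03823 mm
δ_DE = -16200·195/(665.1·111000) = -0.04279 mm
δ = Σδ_i = -0.03439 mm.

-0.0344 mm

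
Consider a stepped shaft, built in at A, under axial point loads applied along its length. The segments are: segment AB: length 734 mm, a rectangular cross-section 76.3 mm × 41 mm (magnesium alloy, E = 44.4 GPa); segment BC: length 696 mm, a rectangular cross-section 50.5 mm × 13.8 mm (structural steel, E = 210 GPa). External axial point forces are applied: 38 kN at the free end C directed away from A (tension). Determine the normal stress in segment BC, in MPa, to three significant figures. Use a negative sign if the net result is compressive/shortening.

54.5 MPa

Internal axial forces (sectioning from the free end, tension +): N_BC = 38 kN, N_AB = 38 kN.
A_BC = 696.9 mm².
σ_BC = N_BC/A_BC = 38000/696.9 = 54.53 MPa.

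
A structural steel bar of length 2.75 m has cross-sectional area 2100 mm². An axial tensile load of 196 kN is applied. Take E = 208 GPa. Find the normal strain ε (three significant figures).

4.49e-04

σ = N/A = 93.33 MPa; ε = σ/E = 93.33/208000 = 4.487e-04.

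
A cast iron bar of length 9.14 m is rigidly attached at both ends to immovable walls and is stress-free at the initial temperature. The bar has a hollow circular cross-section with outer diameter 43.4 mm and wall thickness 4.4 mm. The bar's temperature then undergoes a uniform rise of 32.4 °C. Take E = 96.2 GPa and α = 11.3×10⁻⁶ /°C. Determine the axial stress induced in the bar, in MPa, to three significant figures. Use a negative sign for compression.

Free thermal expansion αLΔT = 11.3e-6 · 9140 · 32.4 = 3.346 mm.
The walls impose strain ε = −(3.346)/9140 = -3.6612e-04; σ = Eε = 96200 · -3.6612e-04 = -35.22 MPa.

-35.2 MPa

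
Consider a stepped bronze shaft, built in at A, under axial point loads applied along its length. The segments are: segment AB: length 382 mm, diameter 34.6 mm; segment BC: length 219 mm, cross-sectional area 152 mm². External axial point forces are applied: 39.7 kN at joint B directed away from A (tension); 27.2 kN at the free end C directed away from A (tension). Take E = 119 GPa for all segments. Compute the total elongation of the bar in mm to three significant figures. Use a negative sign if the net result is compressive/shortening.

Internal axial forces (sectioning from the free end, tension +): N_BC = 27.2 kN, N_AB = 66.9 kN.
A_AB = 940.2 mm².
δ_AB = 66900·382/(940.2·119000) = 0.2284 mm
δ_BC = 27200·219/(152·119000) = 0.3293 mm
δ = Σδ_i = 0.5577 mm.

0.558 mm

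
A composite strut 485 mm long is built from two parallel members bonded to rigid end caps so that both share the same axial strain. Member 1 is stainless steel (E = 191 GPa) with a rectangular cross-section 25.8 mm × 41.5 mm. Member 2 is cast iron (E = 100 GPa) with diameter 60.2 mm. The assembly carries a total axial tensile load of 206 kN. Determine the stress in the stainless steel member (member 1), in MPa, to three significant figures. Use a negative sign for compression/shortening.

A_1 = 1071 mm².
A_2 = 2846 mm².
Equal strain + equilibrium ⇒ each member carries load in proportion to AE: A₁E₁ = 204500000 N, A₂E₂ = 284600000 N, ΣAE = 489100000 N.
σ₁ = P·E₁/ΣAE = 206000·191000/489100000 = 80.44 MPa.

80.4 MPa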